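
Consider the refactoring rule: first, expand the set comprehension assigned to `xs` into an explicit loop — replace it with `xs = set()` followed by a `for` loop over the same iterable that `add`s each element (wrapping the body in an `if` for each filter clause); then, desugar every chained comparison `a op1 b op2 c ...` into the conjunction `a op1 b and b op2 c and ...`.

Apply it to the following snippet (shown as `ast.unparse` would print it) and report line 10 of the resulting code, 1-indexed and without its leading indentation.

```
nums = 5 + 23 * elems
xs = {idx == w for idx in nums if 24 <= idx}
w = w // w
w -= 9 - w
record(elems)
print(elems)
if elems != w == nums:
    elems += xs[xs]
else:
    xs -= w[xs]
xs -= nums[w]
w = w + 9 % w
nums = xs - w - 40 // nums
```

Transformed code:
nums = 5 + 23 * elems
xs = set()
for idx in nums:
    if 24 <= idx:
        xs.add(idx == w)
w = w // w
w -= 9 - w
record(elems)
print(elems)
if elems != w and w == nums:
    elems += xs[xs]
else:
    xs -= w[xs]
xs -= nums[w]
w = w + 9 % w
nums = xs - w - 40 // nums

if elems != w and w == nums:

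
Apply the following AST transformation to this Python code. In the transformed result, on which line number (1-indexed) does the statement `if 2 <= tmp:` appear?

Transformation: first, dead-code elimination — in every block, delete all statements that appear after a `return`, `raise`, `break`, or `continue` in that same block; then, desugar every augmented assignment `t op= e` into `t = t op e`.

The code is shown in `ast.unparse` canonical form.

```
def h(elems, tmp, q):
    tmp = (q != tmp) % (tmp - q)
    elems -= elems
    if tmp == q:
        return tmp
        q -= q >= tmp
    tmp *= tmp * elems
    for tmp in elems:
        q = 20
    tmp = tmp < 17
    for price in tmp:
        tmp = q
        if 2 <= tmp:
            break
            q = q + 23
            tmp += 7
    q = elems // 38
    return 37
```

12

Transformed code:
def h(elems, tmp, q):
    tmp = (q != tmp) % (tmp - q)
    elems = elems - elems
    if tmp == q:
        return tmp
    tmp = tmp * (tmp * elems)
    for tmp in elems:
        q = 20
    tmp = tmp < 17
    for price in tmp:
        tmp = q
        if 2 <= tmp:
            break
    q = elems // 38
    return 37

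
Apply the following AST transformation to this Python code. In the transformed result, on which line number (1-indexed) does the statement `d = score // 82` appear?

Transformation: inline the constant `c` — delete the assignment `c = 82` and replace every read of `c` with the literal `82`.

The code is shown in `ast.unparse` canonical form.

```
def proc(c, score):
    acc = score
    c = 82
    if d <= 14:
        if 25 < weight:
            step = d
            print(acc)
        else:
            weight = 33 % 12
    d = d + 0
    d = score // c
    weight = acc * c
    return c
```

10

Transformed code:
def proc(c, score):
    acc = score
    if d <= 14:
        if 25 < weight:
            step = d
            print(acc)
        else:
            weight = 33 % 12
    d = d + 0
    d = score // 82
    weight = acc * 82
    return 82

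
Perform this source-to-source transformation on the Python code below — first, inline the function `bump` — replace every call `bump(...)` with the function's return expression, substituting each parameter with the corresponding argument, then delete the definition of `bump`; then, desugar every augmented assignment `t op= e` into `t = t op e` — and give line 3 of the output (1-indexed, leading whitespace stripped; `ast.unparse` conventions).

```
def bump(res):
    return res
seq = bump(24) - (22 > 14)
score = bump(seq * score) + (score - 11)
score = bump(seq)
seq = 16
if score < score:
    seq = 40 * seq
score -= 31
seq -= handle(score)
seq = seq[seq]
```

Transformed code:
seq = 24 - (22 > 14)
score = seq * score + (score - 11)
score = seq
seq = 16
if score < score:
    seq = 40 * seq
score = score - 31
seq = seq - handle(score)
seq = seq[seq]

score = seq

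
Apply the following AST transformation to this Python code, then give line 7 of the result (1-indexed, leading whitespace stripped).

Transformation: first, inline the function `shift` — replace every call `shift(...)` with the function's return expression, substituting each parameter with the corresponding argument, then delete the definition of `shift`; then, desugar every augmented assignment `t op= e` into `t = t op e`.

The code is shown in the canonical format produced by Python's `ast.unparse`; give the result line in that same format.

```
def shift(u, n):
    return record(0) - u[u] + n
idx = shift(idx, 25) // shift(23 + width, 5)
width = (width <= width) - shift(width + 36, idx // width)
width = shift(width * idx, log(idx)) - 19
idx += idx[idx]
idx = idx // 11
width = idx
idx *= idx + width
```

Transformed code:
idx = (record(0) - idx[idx] + 25) // (record(0) - (23 + width)[23 + width] + 5)
width = (width <= width) - (record(0) - (width + 36)[width + 36] + idx // width)
width = record(0) - (width * idx)[width * idx] + log(idx) - 19
idx = idx + idx[idx]
idx = idx // 11
width = idx
idx = idx * (idx + width)

idx = idx * (idx + width)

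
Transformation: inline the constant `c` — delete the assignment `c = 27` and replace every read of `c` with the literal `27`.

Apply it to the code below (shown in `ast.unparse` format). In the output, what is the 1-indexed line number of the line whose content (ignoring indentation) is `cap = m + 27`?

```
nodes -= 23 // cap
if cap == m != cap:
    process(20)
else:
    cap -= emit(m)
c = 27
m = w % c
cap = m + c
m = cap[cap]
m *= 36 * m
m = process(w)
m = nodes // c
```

Transformed code:
nodes -= 23 // cap
if cap == m != cap:
    process(20)
else:
    cap -= emit(m)
m = w % 27
cap = m + 27
m = cap[cap]
m *= 36 * m
m = process(w)
m = nodes // 27

7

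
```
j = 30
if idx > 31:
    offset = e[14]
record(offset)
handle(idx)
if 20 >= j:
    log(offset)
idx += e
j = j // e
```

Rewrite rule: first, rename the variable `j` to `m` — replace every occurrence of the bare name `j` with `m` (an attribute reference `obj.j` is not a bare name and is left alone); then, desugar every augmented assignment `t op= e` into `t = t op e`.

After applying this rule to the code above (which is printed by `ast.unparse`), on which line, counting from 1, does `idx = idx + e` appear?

8

Transformed code:
m = 30
if idx > 31:
    offset = e[14]
record(offset)
handle(idx)
if 20 >= m:
    log(offset)
idx = idx + e
m = m // e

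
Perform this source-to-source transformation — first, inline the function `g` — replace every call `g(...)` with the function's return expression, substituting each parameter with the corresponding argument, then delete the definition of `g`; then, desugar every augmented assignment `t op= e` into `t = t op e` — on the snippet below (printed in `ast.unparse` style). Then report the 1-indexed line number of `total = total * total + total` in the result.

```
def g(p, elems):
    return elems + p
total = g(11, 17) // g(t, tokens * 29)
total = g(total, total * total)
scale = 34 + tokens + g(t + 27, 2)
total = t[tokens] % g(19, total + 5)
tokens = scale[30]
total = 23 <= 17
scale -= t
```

2

Transformed code:
total = (17 + 11) // (tokens * 29 + t)
total = total * total + total
scale = 34 + tokens + (2 + (t + 27))
total = t[tokens] % (total + 5 + 19)
tokens = scale[30]
total = 23 <= 17
scale = scale - t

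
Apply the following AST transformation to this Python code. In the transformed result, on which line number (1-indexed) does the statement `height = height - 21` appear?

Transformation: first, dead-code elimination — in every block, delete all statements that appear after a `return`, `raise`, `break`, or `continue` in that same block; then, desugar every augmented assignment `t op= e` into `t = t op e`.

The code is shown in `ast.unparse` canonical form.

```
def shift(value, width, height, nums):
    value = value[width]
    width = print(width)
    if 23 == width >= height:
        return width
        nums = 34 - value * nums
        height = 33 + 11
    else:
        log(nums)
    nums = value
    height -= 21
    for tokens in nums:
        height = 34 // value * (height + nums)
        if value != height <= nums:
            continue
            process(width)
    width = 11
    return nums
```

9

Transformed code:
def shift(value, width, height, nums):
    value = value[width]
    width = print(width)
    if 23 == width >= height:
        return width
    else:
        log(nums)
    nums = value
    height = height - 21
    for tokens in nums:
        height = 34 // value * (height + nums)
        if value != height <= nums:
            continue
    width = 11
    return nums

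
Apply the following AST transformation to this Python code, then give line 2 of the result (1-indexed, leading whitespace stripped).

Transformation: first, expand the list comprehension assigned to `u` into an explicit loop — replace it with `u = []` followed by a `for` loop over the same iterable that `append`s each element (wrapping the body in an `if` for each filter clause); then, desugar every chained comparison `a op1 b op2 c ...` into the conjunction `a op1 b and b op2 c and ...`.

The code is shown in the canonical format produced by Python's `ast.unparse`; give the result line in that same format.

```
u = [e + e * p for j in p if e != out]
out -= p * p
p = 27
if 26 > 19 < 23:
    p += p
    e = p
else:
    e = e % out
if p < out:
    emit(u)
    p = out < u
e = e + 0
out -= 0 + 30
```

Transformed code:
u = []
for j in p:
    if e != out:
        u.append(e + e * p)
out -= p * p
p = 27
if 26 > 19 and 19 < 23:
    p += p
    e = p
else:
    e = e % out
if p < out:
    emit(u)
    p = out < u
e = e + 0
out -= 0 + 30

for j in p:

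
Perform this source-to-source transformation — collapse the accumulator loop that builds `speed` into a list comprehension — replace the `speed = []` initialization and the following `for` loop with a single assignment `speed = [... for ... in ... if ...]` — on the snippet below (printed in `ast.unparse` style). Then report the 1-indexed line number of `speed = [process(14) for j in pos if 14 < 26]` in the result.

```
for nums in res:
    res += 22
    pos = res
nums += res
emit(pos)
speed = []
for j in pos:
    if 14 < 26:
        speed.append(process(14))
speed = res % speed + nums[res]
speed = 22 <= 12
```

Transformed code:
for nums in res:
    res += 22
    pos = res
nums += res
emit(pos)
speed = [process(14) for j in pos if 14 < 26]
speed = res % speed + nums[res]
speed = 22 <= 12

6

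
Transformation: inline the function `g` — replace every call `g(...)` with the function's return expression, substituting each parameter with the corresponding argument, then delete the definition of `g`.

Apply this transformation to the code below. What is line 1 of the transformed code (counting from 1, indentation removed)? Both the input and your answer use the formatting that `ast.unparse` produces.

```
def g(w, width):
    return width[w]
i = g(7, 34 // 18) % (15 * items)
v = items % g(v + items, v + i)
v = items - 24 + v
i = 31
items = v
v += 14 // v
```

i = (34 // 18)[7] % (15 * items)

Transformed code:
i = (34 // 18)[7] % (15 * items)
v = items % (v + i)[v + items]
v = items - 24 + v
i = 31
items = v
v += 14 // v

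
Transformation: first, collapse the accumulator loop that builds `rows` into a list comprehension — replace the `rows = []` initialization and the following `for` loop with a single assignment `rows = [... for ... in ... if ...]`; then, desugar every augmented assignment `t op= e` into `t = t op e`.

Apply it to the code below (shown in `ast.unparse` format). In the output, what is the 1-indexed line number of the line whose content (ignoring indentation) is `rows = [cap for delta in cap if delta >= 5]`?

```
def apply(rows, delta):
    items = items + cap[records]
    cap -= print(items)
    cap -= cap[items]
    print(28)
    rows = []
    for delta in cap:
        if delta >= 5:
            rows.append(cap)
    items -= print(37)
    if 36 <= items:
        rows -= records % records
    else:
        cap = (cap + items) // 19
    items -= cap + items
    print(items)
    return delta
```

6

Transformed code:
def apply(rows, delta):
    items = items + cap[records]
    cap = cap - print(items)
    cap = cap - cap[items]
    print(28)
    rows = [cap for delta in cap if delta >= 5]
    items = items - print(37)
    if 36 <= items:
        rows = rows - records % records
    else:
        cap = (cap + items) // 19
    items = items - (cap + items)
    print(items)
    return delta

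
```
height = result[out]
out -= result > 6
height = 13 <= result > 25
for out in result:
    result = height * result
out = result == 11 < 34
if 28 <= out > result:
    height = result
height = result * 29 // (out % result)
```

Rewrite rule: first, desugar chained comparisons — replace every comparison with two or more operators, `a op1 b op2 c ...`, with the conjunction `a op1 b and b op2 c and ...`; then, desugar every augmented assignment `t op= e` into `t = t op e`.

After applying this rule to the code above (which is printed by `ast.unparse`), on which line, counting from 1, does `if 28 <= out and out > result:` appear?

Transformed code:
height = result[out]
out = out - (result > 6)
height = 13 <= result and result > 25
for out in result:
    result = height * result
out = result == 11 and 11 < 34
if 28 <= out and out > result:
    height = result
height = result * 29 // (out % result)

7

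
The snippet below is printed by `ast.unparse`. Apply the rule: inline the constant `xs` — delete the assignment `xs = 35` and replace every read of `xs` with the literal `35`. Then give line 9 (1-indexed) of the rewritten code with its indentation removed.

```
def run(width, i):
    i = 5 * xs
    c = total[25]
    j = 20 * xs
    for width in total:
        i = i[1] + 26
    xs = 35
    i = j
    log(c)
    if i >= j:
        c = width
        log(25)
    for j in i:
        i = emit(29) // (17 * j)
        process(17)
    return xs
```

Transformed code:
def run(width, i):
    i = 5 * 35
    c = total[25]
    j = 20 * 35
    for width in total:
        i = i[1] + 26
    i = j
    log(c)
    if i >= j:
        c = width
        log(25)
    for j in i:
        i = emit(29) // (17 * j)
        process(17)
    return 35

if i >= j:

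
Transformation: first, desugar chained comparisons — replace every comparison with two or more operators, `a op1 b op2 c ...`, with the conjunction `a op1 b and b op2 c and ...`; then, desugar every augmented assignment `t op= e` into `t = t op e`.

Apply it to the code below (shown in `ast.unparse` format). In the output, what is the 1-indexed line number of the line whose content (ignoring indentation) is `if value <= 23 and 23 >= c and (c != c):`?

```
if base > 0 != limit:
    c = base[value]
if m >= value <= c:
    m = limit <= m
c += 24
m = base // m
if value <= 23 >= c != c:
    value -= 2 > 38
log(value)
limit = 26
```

7

Transformed code:
if base > 0 and 0 != limit:
    c = base[value]
if m >= value and value <= c:
    m = limit <= m
c = c + 24
m = base // m
if value <= 23 and 23 >= c and (c != c):
    value = value - (2 > 38)
log(value)
limit = 26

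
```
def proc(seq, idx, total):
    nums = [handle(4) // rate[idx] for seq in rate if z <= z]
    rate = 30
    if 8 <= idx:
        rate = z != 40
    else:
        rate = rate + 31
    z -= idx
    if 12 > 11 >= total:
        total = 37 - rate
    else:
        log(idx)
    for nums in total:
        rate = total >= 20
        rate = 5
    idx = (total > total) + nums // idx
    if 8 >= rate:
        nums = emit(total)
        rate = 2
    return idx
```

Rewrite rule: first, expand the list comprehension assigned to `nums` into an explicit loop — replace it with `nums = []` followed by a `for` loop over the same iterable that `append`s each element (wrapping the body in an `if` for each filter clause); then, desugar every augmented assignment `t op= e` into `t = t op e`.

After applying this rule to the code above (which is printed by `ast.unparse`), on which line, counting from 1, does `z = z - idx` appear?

Transformed code:
def proc(seq, idx, total):
    nums = []
    for seq in rate:
        if z <= z:
            nums.append(handle(4) // rate[idx])
    rate = 30
    if 8 <= idx:
        rate = z != 40
    else:
        rate = rate + 31
    z = z - idx
    if 12 > 11 >= total:
        total = 37 - rate
    else:
        log(idx)
    for nums in total:
        rate = total >= 20
        rate = 5
    idx = (total > total) + nums // idx
    if 8 >= rate:
        nums = emit(total)
        rate = 2
    return idx

11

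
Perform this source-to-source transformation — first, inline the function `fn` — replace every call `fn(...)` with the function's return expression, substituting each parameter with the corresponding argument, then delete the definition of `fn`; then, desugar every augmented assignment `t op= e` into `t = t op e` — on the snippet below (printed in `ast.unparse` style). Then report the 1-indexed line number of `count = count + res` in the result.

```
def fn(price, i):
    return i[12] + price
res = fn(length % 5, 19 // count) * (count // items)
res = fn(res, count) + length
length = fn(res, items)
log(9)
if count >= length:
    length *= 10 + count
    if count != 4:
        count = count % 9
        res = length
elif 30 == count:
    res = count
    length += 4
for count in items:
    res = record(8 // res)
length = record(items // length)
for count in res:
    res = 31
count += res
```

Transformed code:
res = ((19 // count)[12] + length % 5) * (count // items)
res = count[12] + res + length
length = items[12] + res
log(9)
if count >= length:
    length = length * (10 + count)
    if count != 4:
        count = count % 9
        res = length
elif 30 == count:
    res = count
    length = length + 4
for count in items:
    res = record(8 // res)
length = record(items // length)
for count in res:
    res = 31
count = count + res

18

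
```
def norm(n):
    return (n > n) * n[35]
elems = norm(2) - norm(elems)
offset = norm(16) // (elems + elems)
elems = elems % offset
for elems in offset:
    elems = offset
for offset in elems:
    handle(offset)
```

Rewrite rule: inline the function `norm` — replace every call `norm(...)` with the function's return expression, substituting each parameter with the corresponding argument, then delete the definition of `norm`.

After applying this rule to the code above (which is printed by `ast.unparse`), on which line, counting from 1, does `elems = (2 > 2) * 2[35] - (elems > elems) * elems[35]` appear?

Transformed code:
elems = (2 > 2) * 2[35] - (elems > elems) * elems[35]
offset = (16 > 16) * 16[35] // (elems + elems)
elems = elems % offset
for elems in offset:
    elems = offset
for offset in elems:
    handle(offset)

1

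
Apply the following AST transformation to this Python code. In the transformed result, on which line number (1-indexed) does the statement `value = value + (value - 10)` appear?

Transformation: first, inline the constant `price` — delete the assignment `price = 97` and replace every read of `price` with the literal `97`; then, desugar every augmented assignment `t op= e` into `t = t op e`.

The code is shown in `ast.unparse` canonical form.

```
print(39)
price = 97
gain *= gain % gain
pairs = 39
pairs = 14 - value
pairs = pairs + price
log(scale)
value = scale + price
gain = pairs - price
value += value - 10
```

9

Transformed code:
print(39)
gain = gain * (gain % gain)
pairs = 39
pairs = 14 - value
pairs = pairs + 97
log(scale)
value = scale + 97
gain = pairs - 97
value = value + (value - 10)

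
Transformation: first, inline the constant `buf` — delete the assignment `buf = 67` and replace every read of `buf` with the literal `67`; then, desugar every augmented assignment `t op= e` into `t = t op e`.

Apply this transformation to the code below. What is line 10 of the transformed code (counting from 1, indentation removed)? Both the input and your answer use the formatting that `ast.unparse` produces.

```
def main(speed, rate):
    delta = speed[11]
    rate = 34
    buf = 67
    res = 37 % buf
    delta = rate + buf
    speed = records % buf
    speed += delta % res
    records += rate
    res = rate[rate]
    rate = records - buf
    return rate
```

Transformed code:
def main(speed, rate):
    delta = speed[11]
    rate = 34
    res = 37 % 67
    delta = rate + 67
    speed = records % 67
    speed = speed + delta % res
    records = records + rate
    res = rate[rate]
    rate = records - 67
    return rate

rate = records - 67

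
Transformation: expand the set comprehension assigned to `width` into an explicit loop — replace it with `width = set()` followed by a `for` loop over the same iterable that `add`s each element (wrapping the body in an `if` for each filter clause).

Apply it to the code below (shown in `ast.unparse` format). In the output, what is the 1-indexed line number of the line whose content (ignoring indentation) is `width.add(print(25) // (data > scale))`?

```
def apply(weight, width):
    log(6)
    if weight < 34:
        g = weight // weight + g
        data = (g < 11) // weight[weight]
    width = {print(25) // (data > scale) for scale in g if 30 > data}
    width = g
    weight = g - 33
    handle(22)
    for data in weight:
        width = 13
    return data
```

9

Transformed code:
def apply(weight, width):
    log(6)
    if weight < 34:
        g = weight // weight + g
        data = (g < 11) // weight[weight]
    width = set()
    for scale in g:
        if 30 > data:
            width.add(print(25) // (data > scale))
    width = g
    weight = g - 33
    handle(22)
    for data in weight:
        width = 13
    return data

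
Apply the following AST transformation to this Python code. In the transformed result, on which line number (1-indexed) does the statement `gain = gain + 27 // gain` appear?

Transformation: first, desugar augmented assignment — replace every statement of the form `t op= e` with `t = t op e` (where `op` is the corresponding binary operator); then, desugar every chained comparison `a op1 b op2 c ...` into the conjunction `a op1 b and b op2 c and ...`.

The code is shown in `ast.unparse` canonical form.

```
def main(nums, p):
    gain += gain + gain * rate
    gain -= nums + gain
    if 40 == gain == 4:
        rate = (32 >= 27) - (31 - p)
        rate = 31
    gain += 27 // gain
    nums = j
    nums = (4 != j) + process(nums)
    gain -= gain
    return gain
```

Transformed code:
def main(nums, p):
    gain = gain + (gain + gain * rate)
    gain = gain - (nums + gain)
    if 40 == gain and gain == 4:
        rate = (32 >= 27) - (31 - p)
        rate = 31
    gain = gain + 27 // gain
    nums = j
    nums = (4 != j) + process(nums)
    gain = gain - gain
    return gain

7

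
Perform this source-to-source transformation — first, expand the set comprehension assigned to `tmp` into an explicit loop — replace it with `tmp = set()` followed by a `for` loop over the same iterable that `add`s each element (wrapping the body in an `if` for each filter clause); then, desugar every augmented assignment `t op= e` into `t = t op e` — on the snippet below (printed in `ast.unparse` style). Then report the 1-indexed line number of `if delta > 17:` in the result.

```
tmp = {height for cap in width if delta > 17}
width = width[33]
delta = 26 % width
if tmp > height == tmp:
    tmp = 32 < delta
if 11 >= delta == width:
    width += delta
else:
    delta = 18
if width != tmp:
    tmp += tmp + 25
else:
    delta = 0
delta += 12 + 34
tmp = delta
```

Transformed code:
tmp = set()
for cap in width:
    if delta > 17:
        tmp.add(height)
width = width[33]
delta = 26 % width
if tmp > height == tmp:
    tmp = 32 < delta
if 11 >= delta == width:
    width = width + delta
else:
    delta = 18
if width != tmp:
    tmp = tmp + (tmp + 25)
else:
    delta = 0
delta = delta + (12 + 34)
tmp = delta

3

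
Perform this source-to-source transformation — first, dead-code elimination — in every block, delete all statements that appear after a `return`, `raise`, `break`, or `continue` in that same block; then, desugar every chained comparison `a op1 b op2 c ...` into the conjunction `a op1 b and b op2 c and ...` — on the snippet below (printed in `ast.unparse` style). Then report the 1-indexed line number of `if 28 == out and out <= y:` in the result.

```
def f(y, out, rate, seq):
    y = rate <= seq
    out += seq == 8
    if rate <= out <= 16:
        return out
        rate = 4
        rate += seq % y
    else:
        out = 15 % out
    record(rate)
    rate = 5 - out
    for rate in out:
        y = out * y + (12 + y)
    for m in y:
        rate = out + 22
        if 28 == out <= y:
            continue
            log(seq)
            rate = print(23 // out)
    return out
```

Transformed code:
def f(y, out, rate, seq):
    y = rate <= seq
    out += seq == 8
    if rate <= out and out <= 16:
        return out
    else:
        out = 15 % out
    record(rate)
    rate = 5 - out
    for rate in out:
        y = out * y + (12 + y)
    for m in y:
        rate = out + 22
        if 28 == out and out <= y:
            continue
    return out

14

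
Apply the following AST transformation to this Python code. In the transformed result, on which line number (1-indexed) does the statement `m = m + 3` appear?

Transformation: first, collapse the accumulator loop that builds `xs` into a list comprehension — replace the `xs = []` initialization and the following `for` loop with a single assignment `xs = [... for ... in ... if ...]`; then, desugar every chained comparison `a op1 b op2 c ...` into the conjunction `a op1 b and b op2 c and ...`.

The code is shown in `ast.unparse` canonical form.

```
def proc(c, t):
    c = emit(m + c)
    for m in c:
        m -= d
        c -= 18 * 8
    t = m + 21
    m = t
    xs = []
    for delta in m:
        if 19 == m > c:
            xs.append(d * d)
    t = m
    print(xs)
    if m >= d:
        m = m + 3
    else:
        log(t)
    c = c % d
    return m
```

Transformed code:
def proc(c, t):
    c = emit(m + c)
    for m in c:
        m -= d
        c -= 18 * 8
    t = m + 21
    m = t
    xs = [d * d for delta in m if 19 == m and m > c]
    t = m
    print(xs)
    if m >= d:
        m = m + 3
    else:
        log(t)
    c = c % d
    return m

12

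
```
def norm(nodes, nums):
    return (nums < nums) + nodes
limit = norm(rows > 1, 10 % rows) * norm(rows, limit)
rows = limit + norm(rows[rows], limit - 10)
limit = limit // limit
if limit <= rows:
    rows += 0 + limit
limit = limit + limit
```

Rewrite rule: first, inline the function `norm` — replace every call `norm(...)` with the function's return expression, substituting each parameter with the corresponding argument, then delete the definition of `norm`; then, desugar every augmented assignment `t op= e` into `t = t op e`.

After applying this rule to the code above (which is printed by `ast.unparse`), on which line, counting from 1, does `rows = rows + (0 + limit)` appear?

Transformed code:
limit = ((10 % rows < 10 % rows) + (rows > 1)) * ((limit < limit) + rows)
rows = limit + ((limit - 10 < limit - 10) + rows[rows])
limit = limit // limit
if limit <= rows:
    rows = rows + (0 + limit)
limit = limit + limit

5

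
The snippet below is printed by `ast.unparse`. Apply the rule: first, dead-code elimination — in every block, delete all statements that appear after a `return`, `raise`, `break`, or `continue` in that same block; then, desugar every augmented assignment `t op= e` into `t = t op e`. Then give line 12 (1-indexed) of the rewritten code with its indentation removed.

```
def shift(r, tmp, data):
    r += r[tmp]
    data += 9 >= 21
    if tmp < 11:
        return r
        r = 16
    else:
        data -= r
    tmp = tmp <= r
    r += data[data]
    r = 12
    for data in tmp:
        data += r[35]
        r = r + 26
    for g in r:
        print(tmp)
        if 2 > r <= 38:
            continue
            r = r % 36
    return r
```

Transformed code:
def shift(r, tmp, data):
    r = r + r[tmp]
    data = data + (9 >= 21)
    if tmp < 11:
        return r
    else:
        data = data - r
    tmp = tmp <= r
    r = r + data[data]
    r = 12
    for data in tmp:
        data = data + r[35]
        r = r + 26
    for g in r:
        print(tmp)
        if 2 > r <= 38:
            continue
    return r

data = data + r[35]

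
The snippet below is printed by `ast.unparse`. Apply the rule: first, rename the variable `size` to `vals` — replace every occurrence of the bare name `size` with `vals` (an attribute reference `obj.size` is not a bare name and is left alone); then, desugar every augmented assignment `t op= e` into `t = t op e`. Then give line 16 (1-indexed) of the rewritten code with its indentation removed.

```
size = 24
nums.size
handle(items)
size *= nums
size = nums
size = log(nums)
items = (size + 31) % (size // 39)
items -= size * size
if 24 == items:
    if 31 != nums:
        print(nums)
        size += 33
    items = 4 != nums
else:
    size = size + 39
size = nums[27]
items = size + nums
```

Transformed code:
vals = 24
nums.size
handle(items)
vals = vals * nums
vals = nums
vals = log(nums)
items = (vals + 31) % (vals // 39)
items = items - vals * vals
if 24 == items:
    if 31 != nums:
        print(nums)
        vals = vals + 33
    items = 4 != nums
else:
    vals = vals + 39
vals = nums[27]
items = vals + nums

vals = nums[27]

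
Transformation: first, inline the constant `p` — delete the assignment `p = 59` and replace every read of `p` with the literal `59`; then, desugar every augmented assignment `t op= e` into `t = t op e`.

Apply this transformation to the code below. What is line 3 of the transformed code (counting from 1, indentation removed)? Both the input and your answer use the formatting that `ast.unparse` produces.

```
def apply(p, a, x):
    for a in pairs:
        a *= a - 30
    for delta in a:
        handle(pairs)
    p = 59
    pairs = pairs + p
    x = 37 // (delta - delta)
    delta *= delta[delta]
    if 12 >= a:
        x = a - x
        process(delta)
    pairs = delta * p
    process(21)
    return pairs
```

Transformed code:
def apply(p, a, x):
    for a in pairs:
        a = a * (a - 30)
    for delta in a:
        handle(pairs)
    pairs = pairs + 59
    x = 37 // (delta - delta)
    delta = delta * delta[delta]
    if 12 >= a:
        x = a - x
        process(delta)
    pairs = delta * 59
    process(21)
    return pairs

a = a * (a - 30)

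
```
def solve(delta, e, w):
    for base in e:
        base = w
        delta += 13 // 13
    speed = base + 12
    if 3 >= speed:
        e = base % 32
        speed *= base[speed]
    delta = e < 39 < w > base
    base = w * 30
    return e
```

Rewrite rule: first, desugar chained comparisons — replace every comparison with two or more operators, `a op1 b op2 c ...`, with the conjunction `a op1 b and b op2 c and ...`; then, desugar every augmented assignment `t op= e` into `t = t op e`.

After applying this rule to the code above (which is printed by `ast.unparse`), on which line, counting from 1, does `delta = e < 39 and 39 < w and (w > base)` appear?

9

Transformed code:
def solve(delta, e, w):
    for base in e:
        base = w
        delta = delta + 13 // 13
    speed = base + 12
    if 3 >= speed:
        e = base % 32
        speed = speed * base[speed]
    delta = e < 39 and 39 < w and (w > base)
    base = w * 30
    return e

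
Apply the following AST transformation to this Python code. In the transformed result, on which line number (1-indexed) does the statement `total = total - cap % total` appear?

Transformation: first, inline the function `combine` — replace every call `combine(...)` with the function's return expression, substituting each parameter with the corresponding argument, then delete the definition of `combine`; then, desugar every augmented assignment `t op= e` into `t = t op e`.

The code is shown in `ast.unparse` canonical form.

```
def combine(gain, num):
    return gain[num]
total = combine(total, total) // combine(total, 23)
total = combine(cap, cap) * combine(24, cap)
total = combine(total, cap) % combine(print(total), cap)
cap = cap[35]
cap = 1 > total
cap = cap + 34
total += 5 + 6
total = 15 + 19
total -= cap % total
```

Transformed code:
total = total[total] // total[23]
total = cap[cap] * 24[cap]
total = total[cap] % print(total)[cap]
cap = cap[35]
cap = 1 > total
cap = cap + 34
total = total + (5 + 6)
total = 15 + 19
total = total - cap % total

9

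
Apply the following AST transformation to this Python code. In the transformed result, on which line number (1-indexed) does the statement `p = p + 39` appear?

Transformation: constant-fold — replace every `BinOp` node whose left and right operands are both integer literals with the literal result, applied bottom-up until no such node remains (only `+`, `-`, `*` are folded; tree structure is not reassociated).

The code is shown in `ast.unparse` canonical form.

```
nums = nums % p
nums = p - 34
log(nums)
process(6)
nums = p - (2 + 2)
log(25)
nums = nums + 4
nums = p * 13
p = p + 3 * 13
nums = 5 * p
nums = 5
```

Transformed code:
nums = nums % p
nums = p - 34
log(nums)
process(6)
nums = p - 4
log(25)
nums = nums + 4
nums = p * 13
p = p + 39
nums = 5 * p
nums = 5

9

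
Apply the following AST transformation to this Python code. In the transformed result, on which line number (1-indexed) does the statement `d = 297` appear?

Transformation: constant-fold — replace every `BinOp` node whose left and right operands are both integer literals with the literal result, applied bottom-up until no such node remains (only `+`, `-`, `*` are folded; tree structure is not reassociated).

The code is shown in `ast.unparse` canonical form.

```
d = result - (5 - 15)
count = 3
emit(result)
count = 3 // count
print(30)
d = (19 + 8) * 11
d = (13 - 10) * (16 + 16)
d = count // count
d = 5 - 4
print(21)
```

Transformed code:
d = result - -10
count = 3
emit(result)
count = 3 // count
print(30)
d = 297
d = 96
d = count // count
d = 1
print(21)

6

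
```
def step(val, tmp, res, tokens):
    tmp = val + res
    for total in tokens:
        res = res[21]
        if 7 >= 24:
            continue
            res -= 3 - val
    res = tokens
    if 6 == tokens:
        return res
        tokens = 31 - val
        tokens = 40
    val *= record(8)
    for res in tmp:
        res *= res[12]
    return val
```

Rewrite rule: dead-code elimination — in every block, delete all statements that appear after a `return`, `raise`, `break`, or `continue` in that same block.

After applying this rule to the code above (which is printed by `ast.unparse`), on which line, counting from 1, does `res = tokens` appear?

Transformed code:
def step(val, tmp, res, tokens):
    tmp = val + res
    for total in tokens:
        res = res[21]
        if 7 >= 24:
            continue
    res = tokens
    if 6 == tokens:
        return res
    val *= record(8)
    for res in tmp:
        res *= res[12]
    return val

7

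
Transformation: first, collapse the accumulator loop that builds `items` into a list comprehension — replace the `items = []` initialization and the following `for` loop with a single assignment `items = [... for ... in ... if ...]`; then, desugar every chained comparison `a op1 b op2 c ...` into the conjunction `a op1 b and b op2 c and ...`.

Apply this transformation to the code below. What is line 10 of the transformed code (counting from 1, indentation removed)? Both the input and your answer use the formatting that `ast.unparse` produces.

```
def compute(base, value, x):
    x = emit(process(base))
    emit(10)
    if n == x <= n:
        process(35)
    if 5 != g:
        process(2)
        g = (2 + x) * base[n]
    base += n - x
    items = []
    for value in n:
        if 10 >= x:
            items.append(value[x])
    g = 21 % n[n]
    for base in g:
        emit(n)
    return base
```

Transformed code:
def compute(base, value, x):
    x = emit(process(base))
    emit(10)
    if n == x and x <= n:
        process(35)
    if 5 != g:
        process(2)
        g = (2 + x) * base[n]
    base += n - x
    items = [value[x] for value in n if 10 >= x]
    g = 21 % n[n]
    for base in g:
        emit(n)
    return base

items = [value[x] for value in n if 10 >= x]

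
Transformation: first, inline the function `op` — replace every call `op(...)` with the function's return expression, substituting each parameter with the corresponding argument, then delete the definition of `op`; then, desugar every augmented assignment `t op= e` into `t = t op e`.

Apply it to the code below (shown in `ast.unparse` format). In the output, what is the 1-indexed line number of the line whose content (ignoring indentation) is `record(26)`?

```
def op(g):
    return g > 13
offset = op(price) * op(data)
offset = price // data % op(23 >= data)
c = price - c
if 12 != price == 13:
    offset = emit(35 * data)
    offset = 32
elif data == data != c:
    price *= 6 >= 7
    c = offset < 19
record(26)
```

Transformed code:
offset = (price > 13) * (data > 13)
offset = price // data % ((23 >= data) > 13)
c = price - c
if 12 != price == 13:
    offset = emit(35 * data)
    offset = 32
elif data == data != c:
    price = price * (6 >= 7)
    c = offset < 19
record(26)

10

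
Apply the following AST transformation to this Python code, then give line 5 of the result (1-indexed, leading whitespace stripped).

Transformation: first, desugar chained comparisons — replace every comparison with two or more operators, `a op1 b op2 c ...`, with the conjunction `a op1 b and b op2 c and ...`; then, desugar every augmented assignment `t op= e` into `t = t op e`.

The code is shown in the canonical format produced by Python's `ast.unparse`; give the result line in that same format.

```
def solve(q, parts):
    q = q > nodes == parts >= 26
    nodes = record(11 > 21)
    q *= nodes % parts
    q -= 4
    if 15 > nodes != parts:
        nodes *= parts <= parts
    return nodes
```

q = q - 4

Transformed code:
def solve(q, parts):
    q = q > nodes and nodes == parts and (parts >= 26)
    nodes = record(11 > 21)
    q = q * (nodes % parts)
    q = q - 4
    if 15 > nodes and nodes != parts:
        nodes = nodes * (parts <= parts)
    return nodes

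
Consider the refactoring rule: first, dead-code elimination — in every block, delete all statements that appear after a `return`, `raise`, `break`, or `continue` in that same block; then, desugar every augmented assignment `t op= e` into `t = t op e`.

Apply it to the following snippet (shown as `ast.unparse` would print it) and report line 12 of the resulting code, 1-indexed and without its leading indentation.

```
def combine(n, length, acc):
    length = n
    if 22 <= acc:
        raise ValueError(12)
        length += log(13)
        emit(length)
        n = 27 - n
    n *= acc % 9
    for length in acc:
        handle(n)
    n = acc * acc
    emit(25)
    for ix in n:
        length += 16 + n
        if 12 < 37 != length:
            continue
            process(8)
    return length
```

if 12 < 37 != length:

Transformed code:
def combine(n, length, acc):
    length = n
    if 22 <= acc:
        raise ValueError(12)
    n = n * (acc % 9)
    for length in acc:
        handle(n)
    n = acc * acc
    emit(25)
    for ix in n:
        length = length + (16 + n)
        if 12 < 37 != length:
            continue
    return length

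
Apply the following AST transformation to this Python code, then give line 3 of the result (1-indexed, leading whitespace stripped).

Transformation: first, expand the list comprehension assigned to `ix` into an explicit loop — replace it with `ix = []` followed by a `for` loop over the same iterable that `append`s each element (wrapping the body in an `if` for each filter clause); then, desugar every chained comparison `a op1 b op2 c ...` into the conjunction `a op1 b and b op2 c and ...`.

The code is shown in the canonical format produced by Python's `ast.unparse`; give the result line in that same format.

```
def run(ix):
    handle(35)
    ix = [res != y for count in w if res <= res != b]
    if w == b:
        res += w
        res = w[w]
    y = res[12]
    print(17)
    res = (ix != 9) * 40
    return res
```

ix = []

Transformed code:
def run(ix):
    handle(35)
    ix = []
    for count in w:
        if res <= res and res != b:
            ix.append(res != y)
    if w == b:
        res += w
        res = w[w]
    y = res[12]
    print(17)
    res = (ix != 9) * 40
    return res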